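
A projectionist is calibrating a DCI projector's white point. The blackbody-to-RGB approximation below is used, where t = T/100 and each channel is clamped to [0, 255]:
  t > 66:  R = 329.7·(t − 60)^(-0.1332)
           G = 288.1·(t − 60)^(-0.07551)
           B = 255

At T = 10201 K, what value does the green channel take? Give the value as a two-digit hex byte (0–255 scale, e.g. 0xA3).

0xD9

t = 10201/100 = 102.01; the t > 66 branch applies.
G = 288.1·(102.01 − 60)^(-0.07551) = 288.1·42.01^(-0.07551) = 288.1·0.75409 = 217.252.
Rounded: 217; in hex, 0xD9.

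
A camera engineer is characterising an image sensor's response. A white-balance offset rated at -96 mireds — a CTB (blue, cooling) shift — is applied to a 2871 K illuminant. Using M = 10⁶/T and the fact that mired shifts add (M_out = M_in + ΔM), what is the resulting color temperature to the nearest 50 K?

3950 K

M_in = 10⁶/2871 = 348.31 mireds.
M_out = 348.31 + (-96) = 252.31 mireds.
T_out = 10⁶/252.31 = 3963.4 K → 3950 K.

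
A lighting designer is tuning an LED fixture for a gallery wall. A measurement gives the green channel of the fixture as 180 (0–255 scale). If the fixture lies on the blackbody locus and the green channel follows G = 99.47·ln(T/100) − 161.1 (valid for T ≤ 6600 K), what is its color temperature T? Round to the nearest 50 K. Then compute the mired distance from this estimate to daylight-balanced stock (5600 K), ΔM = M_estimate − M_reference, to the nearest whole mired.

ln t = (180 + 161.1) / 99.47 = 3.4292.
t = e^3.4292 = 30.851.
T = 100·t = 3085 K → 3100 K to the nearest 50 K.
M_estimate = 10⁶/3100 = 322.58; M_reference = 10⁶/5600 = 178.57.
ΔM = 322.58 − 178.57 = 144.01 → +144 mireds.

+144 mireds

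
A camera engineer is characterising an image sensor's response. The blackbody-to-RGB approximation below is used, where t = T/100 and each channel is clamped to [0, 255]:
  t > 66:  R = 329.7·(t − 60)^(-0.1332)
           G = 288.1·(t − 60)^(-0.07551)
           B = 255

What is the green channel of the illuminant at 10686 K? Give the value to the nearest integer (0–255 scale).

215

t = 10686/100 = 106.86; the t > 66 branch applies.
G = 288.1·(106.86 − 60)^(-0.07551) = 288.1·46.86^(-0.07551) = 288.1·0.74789 = 215.467.
Rounded: 215.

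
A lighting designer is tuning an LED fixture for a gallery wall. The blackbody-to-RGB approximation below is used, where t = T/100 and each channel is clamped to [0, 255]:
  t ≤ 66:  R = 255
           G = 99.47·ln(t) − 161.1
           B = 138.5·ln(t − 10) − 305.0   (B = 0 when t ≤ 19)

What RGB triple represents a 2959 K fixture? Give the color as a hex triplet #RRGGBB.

#FFB06B

t = 2959/100 = 29.59; the t ≤ 66 branch applies.
R = 255 by definition for t ≤ 66.
G = 99.47·ln 29.59 − 161.1 = 99.47·3.3874 − 161.1 = 175.848.
B = 138.5·ln(29.59 − 10) − 305.0 = 138.5·ln 19.59 − 305.0 = 138.5·2.9750 − 305.0 = 107.040.
Rounded: (255, 176, 107).
In hex: #FFB06B.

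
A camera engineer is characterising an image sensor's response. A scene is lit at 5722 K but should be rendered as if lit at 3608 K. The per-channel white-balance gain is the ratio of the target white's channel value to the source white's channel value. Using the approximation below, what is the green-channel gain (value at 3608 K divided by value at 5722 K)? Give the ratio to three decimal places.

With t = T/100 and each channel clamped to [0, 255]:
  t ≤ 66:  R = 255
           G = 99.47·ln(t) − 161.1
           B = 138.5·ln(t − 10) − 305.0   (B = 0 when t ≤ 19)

0.810

At 5722 K (t = 57.22):
  G = 99.47·ln 57.22 − 161.1 = 99.47·4.0469 − 161.1 = 241.445.
At 3608 K (t = 36.08):
  G = 99.47·ln 36.08 − 161.1 = 99.47·3.5857 − 161.1 = 195.573.
Gain = 195.573 / 241.445 = 0.8100 → 0.810.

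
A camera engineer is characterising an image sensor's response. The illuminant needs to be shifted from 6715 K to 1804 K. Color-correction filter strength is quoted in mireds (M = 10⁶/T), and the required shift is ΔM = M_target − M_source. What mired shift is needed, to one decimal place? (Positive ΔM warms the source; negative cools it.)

+405.4 mireds

M_source = 10⁶/6715 = 148.920; M_target = 10⁶/1804 = 554.324.
ΔM = 554.324 − 148.920 = 405.403 → +405.4 mireds, a warming shift.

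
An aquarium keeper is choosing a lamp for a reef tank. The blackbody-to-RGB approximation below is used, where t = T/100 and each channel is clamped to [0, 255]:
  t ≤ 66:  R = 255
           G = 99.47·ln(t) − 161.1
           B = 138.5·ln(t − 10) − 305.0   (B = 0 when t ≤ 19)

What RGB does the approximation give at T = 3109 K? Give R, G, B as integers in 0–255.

t = 3109/100 = 31.09; the t ≤ 66 branch applies.
R = 255 by definition for t ≤ 66.
G = 99.47·ln 31.09 − 161.1 = 99.47·3.4369 − 161.1 = 180.767.
B = 138.5·ln(31.09 − 10) − 305.0 = 138.5·ln 21.09 − 305.0 = 138.5·3.0488 − 305.0 = 117.259.
Rounded: (255, 181, 117).

R=255, G=181, B=117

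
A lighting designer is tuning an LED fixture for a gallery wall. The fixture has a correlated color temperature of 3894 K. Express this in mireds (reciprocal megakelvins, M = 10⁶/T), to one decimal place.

M = 10⁶ / 3894 = 256.805 → 256.8 mireds.

256.8 mireds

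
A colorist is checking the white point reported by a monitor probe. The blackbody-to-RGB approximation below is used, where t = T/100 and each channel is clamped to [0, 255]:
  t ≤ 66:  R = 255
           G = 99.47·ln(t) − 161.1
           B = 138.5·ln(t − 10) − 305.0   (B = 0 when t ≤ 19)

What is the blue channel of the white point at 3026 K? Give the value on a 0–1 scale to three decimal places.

0.438

t = 3026/100 = 30.26; the t ≤ 66 branch applies.
B = 138.5·ln(30.26 − 10) − 305.0 = 138.5·ln 20.26 − 305.0 = 138.5·3.0086 − 305.0 = 111.698.
On a 0–1 scale: 111.698/255 = 0.4380 → 0.438.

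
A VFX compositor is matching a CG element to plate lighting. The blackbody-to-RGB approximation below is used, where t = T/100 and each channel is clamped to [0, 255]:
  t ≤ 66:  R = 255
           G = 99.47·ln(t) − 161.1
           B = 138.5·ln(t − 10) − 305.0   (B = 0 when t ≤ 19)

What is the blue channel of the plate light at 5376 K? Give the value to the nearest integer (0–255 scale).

218

t = 5376/100 = 53.76; the t ≤ 66 branch applies.
B = 138.5·ln(53.76 − 10) − 305.0 = 138.5·ln 43.76 − 305.0 = 138.5·3.7787 − 305.0 = 218.353.
Rounded: 218.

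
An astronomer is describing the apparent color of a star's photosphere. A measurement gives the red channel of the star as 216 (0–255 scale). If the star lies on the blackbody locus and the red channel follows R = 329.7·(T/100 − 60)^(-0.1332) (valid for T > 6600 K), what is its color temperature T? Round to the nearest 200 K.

(t − 60)^(-0.1332) = 216/329.7 = 0.65514.
t − 60 = 0.65514^(1/-0.1332) = 0.65514^(-7.508) = 23.926, so t = 83.926.
T = 100·t = 8393 K → 8400 K to the nearest 200 K.

8400 K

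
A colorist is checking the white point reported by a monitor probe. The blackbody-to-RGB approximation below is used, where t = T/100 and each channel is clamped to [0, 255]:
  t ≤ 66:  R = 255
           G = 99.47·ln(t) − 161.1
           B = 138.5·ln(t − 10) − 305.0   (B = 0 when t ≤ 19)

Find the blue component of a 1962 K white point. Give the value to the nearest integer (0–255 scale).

t = 1962/100 = 19.62; the t ≤ 66 branch applies.
B = 138.5·ln(19.62 − 10) − 305.0 = 138.5·ln 9.62 − 305.0 = 138.5·2.2638 − 305.0 = 8.542.
Rounded: 9.

9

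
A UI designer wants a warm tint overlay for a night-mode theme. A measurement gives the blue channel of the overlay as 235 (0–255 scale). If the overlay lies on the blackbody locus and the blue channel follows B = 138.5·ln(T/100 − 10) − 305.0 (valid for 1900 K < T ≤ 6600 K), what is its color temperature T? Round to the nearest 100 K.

5900 K

ln(t − 10) = (235 + 305.0) / 138.5 = 3.8989.
t − 10 = e^3.8989 = 49.349, so t = 59.349.
T = 100·t = 5935 K → 5900 K to the nearest 100 K.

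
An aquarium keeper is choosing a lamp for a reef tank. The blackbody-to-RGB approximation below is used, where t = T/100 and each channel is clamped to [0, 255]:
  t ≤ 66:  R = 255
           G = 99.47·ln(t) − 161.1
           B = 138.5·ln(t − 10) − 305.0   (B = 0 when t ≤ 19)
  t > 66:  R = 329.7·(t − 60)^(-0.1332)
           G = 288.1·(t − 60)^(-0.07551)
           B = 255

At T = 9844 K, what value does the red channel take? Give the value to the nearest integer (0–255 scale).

203

t = 9844/100 = 98.44; the t > 66 branch applies.
R = 329.7·(98.44 − 60)^(-0.1332) = 329.7·38.44^(-0.1332) = 329.7·0.61504 = 202.780.
Rounded: 203.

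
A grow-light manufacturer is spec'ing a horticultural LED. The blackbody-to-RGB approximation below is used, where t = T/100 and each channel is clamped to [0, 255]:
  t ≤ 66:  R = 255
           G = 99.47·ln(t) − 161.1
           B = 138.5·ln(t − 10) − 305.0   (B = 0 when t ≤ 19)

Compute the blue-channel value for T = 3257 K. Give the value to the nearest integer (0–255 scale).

t = 3257/100 = 32.57; the t ≤ 66 branch applies.
B = 138.5·ln(32.57 − 10) − 305.0 = 138.5·ln 22.57 − 305.0 = 138.5·3.1166 − 305.0 = 126.652.
Rounded: 127.

127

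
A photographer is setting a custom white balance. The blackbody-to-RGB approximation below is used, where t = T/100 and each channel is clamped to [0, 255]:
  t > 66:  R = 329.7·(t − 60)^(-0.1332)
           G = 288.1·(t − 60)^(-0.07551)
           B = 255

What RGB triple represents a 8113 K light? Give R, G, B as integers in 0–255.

R=220, G=229, B=255

t = 8113/100 = 81.13; the t > 66 branch applies.
R = 329.7·(81.13 − 60)^(-0.1332) = 329.7·21.13^(-0.1332) = 329.7·0.66608 = 219.605.
G = 288.1·(81.13 − 60)^(-0.07551) = 288.1·21.13^(-0.07551) = 288.1·0.79425 = 228.823.
B = 255 by definition for t > 66.
Rounded: (220, 229, 255).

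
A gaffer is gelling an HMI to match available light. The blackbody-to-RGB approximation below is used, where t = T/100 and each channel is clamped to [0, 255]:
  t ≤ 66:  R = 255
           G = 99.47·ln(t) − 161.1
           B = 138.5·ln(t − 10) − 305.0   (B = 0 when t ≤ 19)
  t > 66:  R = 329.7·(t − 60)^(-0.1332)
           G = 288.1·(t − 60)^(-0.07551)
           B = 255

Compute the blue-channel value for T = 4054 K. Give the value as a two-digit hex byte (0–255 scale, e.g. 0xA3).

0xA9

t = 4054/100 = 40.54; the t ≤ 66 branch applies.
B = 138.5·ln(40.54 − 10) − 305.0 = 138.5·ln 30.54 − 305.0 = 138.5·3.4190 − 305.0 = 168.537.
Rounded: 169; in hex, 0xA9.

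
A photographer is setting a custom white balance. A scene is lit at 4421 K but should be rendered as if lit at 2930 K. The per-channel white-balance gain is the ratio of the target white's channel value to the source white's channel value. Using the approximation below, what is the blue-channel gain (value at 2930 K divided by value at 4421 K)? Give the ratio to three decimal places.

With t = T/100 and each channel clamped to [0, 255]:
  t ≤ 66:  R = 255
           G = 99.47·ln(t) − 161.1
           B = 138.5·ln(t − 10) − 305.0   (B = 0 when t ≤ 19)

At 4421 K (t = 44.21):
  B = 138.5·ln(44.21 − 10) − 305.0 = 138.5·ln 34.21 − 305.0 = 138.5·3.5325 − 305.0 = 184.254.
At 2930 K (t = 29.3):
  B = 138.5·ln(29.3 − 10) − 305.0 = 138.5·ln 19.3 − 305.0 = 138.5·2.9601 − 305.0 = 104.975.
Gain = 104.975 / 184.254 = 0.5697 → 0.570.

0.570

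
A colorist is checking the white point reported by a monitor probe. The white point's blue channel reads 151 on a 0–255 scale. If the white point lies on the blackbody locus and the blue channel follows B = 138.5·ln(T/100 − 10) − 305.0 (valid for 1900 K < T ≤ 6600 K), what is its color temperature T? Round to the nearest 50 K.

ln(t − 10) = (151 + 305.0) / 138.5 = 3.2924.
t − 10 = e^3.2924 = 26.908, so t = 36.908.
T = 100·t = 3691 K → 3700 K to the nearest 50 K.

3700 K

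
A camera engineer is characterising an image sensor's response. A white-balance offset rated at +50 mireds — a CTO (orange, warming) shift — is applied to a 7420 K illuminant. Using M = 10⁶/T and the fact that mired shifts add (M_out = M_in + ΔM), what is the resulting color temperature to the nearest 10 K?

M_in = 10⁶/7420 = 134.77 mireds.
M_out = 134.77 + (+50) = 184.77 mireds.
T_out = 10⁶/184.77 = 5412.1 K → 5410 K.

5410 K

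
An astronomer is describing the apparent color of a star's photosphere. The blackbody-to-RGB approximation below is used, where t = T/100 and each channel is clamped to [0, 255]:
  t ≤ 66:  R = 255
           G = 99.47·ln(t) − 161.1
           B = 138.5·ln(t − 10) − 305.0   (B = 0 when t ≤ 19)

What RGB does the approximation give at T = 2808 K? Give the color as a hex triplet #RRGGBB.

#FFAB60

t = 2808/100 = 28.08; the t ≤ 66 branch applies.
R = 255 by definition for t ≤ 66.
G = 99.47·ln 28.08 − 161.1 = 99.47·3.3351 − 161.1 = 170.638.
B = 138.5·ln(28.08 − 10) − 305.0 = 138.5·ln 18.08 − 305.0 = 138.5·2.8948 − 305.0 = 95.931.
Rounded: (255, 171, 96).
In hex: #FFAB60.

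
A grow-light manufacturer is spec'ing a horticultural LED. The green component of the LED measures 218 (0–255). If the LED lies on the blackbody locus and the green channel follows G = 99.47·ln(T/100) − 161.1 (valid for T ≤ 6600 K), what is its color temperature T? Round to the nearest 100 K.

ln t = (218 + 161.1) / 99.47 = 3.8112.
t = e^3.8112 = 45.205.
T = 100·t = 4520 K → 4500 K to the nearest 100 K.

4500 K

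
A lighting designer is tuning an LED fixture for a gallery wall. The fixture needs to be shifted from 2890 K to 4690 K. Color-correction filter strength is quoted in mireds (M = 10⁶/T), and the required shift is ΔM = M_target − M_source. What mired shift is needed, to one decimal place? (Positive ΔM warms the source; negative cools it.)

M_source = 10⁶/2890 = 346.021; M_target = 10⁶/4690 = 213.220.
ΔM = 213.220 − 346.021 = -132.801 → -132.8 mireds, a cooling shift.

-132.8 mireds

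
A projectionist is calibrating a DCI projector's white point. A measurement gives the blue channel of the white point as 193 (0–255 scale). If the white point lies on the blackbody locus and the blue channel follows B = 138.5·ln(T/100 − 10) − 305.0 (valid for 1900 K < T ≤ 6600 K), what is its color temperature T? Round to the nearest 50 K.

ln(t − 10) = (193 + 305.0) / 138.5 = 3.5957.
t − 10 = e^3.5957 = 36.440, so t = 46.440.
T = 100·t = 4644 K → 4650 K to the nearest 50 K.

4650 K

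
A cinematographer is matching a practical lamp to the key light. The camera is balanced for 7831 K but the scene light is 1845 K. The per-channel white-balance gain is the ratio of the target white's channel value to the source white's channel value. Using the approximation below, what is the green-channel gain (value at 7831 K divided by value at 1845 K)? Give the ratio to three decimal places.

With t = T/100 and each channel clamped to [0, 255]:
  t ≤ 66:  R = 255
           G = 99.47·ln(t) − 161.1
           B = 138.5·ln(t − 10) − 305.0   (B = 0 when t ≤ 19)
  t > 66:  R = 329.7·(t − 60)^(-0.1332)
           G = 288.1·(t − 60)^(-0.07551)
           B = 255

At 1845 K (t = 18.45):
  G = 99.47·ln 18.45 − 161.1 = 99.47·2.9151 − 161.1 = 128.861.
At 7831 K (t = 78.31):
  G = 288.1·(78.31 − 60)^(-0.07551) = 288.1·18.31^(-0.07551) = 288.1·0.80289 = 231.312.
Gain = 231.312 / 128.861 = 1.7950 → 1.795.

1.795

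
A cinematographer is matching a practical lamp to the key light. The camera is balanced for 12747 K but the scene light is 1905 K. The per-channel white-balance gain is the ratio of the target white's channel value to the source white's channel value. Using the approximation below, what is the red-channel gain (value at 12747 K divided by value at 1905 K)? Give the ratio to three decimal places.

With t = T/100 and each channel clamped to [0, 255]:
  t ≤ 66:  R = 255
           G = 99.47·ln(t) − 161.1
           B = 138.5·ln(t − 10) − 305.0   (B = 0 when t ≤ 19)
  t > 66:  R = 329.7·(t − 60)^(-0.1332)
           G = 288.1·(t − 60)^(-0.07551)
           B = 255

0.738

At 1905 K (t = 19.05):
  R = 255 by definition for t ≤ 66.
At 12747 K (t = 127.47):
  R = 329.7·(127.47 − 60)^(-0.1332) = 329.7·67.47^(-0.1332) = 329.7·0.57064 = 188.140.
Gain = 188.140 / 255.000 = 0.7378 → 0.738.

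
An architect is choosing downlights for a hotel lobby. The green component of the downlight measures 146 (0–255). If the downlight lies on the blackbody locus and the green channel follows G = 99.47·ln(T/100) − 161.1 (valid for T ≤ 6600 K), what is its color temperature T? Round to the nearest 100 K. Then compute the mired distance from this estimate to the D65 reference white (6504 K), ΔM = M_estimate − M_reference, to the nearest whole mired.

ln t = (146 + 161.1) / 99.47 = 3.0874.
t = e^3.0874 = 21.919.
T = 100·t = 2192 K → 2200 K to the nearest 100 K.
M_estimate = 10⁶/2200 = 454.55; M_reference = 10⁶/6504 = 153.75.
ΔM = 454.55 − 153.75 = 300.79 → +301 mireds.

+301 mireds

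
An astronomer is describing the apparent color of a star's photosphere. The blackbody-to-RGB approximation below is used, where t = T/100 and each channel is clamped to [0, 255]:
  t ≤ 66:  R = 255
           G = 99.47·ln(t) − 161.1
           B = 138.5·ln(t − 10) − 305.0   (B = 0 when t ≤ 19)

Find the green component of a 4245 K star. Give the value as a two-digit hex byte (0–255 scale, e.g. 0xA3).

t = 4245/100 = 42.45; the t ≤ 66 branch applies.
G = 99.47·ln 42.45 − 161.1 = 99.47·3.7483 − 161.1 = 211.746.
Rounded: 212; in hex, 0xD4.

0xD4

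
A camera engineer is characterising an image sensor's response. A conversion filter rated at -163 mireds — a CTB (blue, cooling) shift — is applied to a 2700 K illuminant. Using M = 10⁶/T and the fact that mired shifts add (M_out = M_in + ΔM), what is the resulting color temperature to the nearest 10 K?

4820 K

M_in = 10⁶/2700 = 370.37 mireds.
M_out = 370.37 + (-163) = 207.37 mireds.
T_out = 10⁶/207.37 = 4822.3 K → 4820 K.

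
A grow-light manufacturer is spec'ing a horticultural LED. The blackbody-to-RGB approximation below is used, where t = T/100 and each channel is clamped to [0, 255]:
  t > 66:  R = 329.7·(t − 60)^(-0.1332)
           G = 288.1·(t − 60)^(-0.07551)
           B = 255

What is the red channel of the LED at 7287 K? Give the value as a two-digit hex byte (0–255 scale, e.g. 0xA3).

t = 7287/100 = 72.87; the t > 66 branch applies.
R = 329.7·(72.87 − 60)^(-0.1332) = 329.7·12.87^(-0.1332) = 329.7·0.71155 = 234.597.
Rounded: 235; in hex, 0xEB.

0xEB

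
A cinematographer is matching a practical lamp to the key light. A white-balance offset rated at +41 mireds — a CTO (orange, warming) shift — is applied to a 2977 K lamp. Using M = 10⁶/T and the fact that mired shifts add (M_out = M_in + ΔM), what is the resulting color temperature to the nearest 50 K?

M_in = 10⁶/2977 = 335.91 mireds.
M_out = 335.91 + (+41) = 376.91 mireds.
T_out = 10⁶/376.91 = 2653.2 K → 2650 K.

2650 K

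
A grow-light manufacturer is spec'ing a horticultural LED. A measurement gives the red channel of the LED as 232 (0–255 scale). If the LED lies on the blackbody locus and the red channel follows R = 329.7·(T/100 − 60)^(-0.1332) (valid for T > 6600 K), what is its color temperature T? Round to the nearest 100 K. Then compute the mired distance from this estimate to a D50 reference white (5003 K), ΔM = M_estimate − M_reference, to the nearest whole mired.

-65 mireds

(t − 60)^(-0.1332) = 232/329.7 = 0.70367.
t − 60 = 0.70367^(1/-0.1332) = 0.70367^(-7.508) = 13.992, so t = 73.992.
T = 100·t = 7399 K → 7400 K to the nearest 100 K.
M_estimate = 10⁶/7400 = 135.14; M_reference = 10⁶/5003 = 199.88.
ΔM = 135.14 − 199.88 = -64.74 → -65 mireds.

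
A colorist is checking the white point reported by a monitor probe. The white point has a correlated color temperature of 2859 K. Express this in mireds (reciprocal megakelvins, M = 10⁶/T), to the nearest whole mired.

M = 10⁶ / 2859 = 349.773 → 350 mireds.

350 mireds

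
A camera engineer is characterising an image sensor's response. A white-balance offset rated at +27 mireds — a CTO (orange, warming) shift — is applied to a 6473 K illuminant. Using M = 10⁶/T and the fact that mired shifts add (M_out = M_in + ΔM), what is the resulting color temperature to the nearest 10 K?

M_in = 10⁶/6473 = 154.49 mireds.
M_out = 154.49 + (+27) = 181.49 mireds.
T_out = 10⁶/181.49 = 5510.0 K → 5510 K.

5510 K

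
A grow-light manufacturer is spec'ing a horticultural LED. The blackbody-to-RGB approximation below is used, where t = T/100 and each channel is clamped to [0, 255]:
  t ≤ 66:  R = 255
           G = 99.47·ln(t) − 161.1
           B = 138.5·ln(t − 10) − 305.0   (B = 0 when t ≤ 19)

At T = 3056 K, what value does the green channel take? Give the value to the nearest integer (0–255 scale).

t = 3056/100 = 30.56; the t ≤ 66 branch applies.
G = 99.47·ln 30.56 − 161.1 = 99.47·3.4197 − 161.1 = 179.057.
Rounded: 179.

179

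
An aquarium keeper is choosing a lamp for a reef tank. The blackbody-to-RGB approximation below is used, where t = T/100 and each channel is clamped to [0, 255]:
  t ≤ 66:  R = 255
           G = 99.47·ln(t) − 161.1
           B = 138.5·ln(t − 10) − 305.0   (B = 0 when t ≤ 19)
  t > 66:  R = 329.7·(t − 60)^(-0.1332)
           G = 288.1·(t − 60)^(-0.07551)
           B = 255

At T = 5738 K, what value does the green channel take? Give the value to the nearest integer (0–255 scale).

t = 5738/100 = 57.38; the t ≤ 66 branch applies.
G = 99.47·ln 57.38 − 161.1 = 99.47·4.0497 − 161.1 = 241.723.
Rounded: 242.

242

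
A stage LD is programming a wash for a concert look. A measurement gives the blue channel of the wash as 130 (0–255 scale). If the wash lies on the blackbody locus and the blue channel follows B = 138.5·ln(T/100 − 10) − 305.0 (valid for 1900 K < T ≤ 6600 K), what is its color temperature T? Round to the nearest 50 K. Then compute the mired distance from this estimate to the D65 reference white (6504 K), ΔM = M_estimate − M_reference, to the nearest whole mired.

ln(t − 10) = (130 + 305.0) / 138.5 = 3.1408.
t − 10 = e^3.1408 = 23.122, so t = 33.122.
T = 100·t = 3312 K → 3300 K to the nearest 50 K.
M_estimate = 10⁶/3300 = 303.03; M_reference = 10⁶/6504 = 153.75.
ΔM = 303.03 − 153.75 = 149.28 → +149 mireds.

+149 mireds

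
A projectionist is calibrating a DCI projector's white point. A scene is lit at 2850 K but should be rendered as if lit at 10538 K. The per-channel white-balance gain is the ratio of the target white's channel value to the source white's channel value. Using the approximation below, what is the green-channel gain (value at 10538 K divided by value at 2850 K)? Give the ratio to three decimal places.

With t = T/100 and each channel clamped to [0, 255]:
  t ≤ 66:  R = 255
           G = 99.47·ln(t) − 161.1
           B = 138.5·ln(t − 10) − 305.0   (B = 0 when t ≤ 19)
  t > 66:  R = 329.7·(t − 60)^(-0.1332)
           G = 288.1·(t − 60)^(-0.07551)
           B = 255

1.255

At 2850 K (t = 28.5):
  G = 99.47·ln 28.5 − 161.1 = 99.47·3.3499 − 161.1 = 172.115.
At 10538 K (t = 105.38):
  G = 288.1·(105.38 − 60)^(-0.07551) = 288.1·45.38^(-0.07551) = 288.1·0.74970 = 215.990.
Gain = 215.990 / 172.115 = 1.2549 → 1.255.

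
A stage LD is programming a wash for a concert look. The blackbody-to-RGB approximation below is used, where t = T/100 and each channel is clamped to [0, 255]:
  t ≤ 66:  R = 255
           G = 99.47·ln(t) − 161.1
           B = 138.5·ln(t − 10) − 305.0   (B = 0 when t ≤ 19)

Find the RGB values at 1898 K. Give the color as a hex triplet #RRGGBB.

#FF8400

t = 1898/100 = 18.98; the t ≤ 66 branch applies.
R = 255 by definition for t ≤ 66.
G = 99.47·ln 18.98 − 161.1 = 99.47·2.9434 − 161.1 = 131.679.
t = 18.98 ≤ 19, so B = 0.
Rounded: (255, 132, 0).
In hex: #FF8400.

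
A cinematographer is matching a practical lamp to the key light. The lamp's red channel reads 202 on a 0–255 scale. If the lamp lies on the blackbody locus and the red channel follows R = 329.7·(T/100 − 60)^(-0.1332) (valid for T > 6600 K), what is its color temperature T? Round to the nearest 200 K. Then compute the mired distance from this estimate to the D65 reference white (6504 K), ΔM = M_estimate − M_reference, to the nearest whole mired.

-54 mireds

(t − 60)^(-0.1332) = 202/329.7 = 0.61268.
t − 60 = 0.61268^(1/-0.1332) = 0.61268^(-7.508) = 39.569, so t = 99.569.
T = 100·t = 9957 K → 10000 K to the nearest 200 K.
M_estimate = 10⁶/10000 = 100.00; M_reference = 10⁶/6504 = 153.75.
ΔM = 100.00 − 153.75 = -53.75 → -54 mireds.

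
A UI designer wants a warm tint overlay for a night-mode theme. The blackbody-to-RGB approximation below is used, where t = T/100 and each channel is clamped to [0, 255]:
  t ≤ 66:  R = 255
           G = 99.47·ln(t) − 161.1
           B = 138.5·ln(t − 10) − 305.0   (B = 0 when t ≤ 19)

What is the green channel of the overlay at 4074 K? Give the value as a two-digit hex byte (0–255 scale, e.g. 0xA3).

0xD0

t = 4074/100 = 40.74; the t ≤ 66 branch applies.
G = 99.47·ln 40.74 − 161.1 = 99.47·3.7072 − 161.1 = 207.656.
Rounded: 208; in hex, 0xD0.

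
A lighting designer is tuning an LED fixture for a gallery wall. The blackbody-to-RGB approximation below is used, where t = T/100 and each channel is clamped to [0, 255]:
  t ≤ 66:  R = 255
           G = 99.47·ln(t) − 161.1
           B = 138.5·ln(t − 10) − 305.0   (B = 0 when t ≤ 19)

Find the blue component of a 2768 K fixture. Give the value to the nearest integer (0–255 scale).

t = 2768/100 = 27.68; the t ≤ 66 branch applies.
B = 138.5·ln(27.68 − 10) − 305.0 = 138.5·ln 17.68 − 305.0 = 138.5·2.8724 − 305.0 = 92.832.
Rounded: 93.

93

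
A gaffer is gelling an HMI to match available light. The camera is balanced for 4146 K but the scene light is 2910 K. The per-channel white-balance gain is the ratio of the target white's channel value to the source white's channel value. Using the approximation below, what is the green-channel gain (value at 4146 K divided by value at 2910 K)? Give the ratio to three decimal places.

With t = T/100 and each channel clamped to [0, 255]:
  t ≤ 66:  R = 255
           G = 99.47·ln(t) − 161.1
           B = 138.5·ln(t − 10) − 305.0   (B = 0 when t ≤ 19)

1.202

At 2910 K (t = 29.1):
  G = 99.47·ln 29.1 − 161.1 = 99.47·3.3707 − 161.1 = 174.187.
At 4146 K (t = 41.46):
  G = 99.47·ln 41.46 − 161.1 = 99.47·3.7247 − 161.1 = 209.399.
Gain = 209.399 / 174.187 = 1.2021 → 1.202.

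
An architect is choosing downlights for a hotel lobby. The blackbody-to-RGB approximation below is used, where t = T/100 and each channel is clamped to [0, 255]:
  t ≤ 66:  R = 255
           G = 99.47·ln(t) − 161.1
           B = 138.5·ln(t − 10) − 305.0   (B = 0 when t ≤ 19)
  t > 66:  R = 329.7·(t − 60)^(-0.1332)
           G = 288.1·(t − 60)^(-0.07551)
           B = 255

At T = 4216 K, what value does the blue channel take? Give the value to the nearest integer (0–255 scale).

176

t = 4216/100 = 42.16; the t ≤ 66 branch applies.
B = 138.5·ln(42.16 − 10) − 305.0 = 138.5·ln 32.16 − 305.0 = 138.5·3.4707 − 305.0 = 175.695.
Rounded: 176.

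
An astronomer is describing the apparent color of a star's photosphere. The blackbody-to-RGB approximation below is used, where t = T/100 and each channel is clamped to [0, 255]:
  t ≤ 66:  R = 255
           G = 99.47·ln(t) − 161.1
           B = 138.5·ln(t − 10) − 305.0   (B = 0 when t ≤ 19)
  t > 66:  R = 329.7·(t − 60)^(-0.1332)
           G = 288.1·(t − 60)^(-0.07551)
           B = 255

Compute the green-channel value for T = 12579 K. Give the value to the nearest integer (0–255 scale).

210

t = 12579/100 = 125.79; the t > 66 branch applies.
G = 288.1·(125.79 − 60)^(-0.07551) = 288.1·65.79^(-0.07551) = 288.1·0.72897 = 210.017.
Rounded: 210.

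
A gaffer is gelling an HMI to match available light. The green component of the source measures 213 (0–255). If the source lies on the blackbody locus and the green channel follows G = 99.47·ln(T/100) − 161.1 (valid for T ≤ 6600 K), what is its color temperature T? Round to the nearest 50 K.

ln t = (213 + 161.1) / 99.47 = 3.7609.
t = e^3.7609 = 42.989.
T = 100·t = 4299 K → 4300 K to the nearest 50 K.

4300 K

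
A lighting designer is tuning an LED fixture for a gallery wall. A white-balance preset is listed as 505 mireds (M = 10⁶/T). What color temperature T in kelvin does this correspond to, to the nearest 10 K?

T = 10⁶ / 505 = 1980.20 K → 1980 K.

1980 K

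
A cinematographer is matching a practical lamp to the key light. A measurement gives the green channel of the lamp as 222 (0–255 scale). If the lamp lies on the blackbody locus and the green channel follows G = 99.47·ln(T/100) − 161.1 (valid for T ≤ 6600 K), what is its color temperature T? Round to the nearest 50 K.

ln t = (222 + 161.1) / 99.47 = 3.8514.
t = e^3.8514 = 47.059.
T = 100·t = 4706 K → 4700 K to the nearest 50 K.

4700 K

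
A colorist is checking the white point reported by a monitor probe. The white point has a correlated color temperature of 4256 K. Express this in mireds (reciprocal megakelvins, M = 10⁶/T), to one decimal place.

235.0 mireds

M = 10⁶ / 4256 = 234.962 → 235.0 mireds.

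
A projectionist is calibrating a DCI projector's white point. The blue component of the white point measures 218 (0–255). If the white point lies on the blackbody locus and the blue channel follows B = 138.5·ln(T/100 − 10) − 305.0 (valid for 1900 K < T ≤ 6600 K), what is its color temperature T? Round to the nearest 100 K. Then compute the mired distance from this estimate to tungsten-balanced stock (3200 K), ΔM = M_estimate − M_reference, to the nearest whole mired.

ln(t − 10) = (218 + 305.0) / 138.5 = 3.7762.
t − 10 = e^3.7762 = 43.649, so t = 53.649.
T = 100·t = 5365 K → 5400 K to the nearest 100 K.
M_estimate = 10⁶/5400 = 185.19; M_reference = 10⁶/3200 = 312.50.
ΔM = 185.19 − 312.50 = -127.31 → -127 mireds.

-127 mireds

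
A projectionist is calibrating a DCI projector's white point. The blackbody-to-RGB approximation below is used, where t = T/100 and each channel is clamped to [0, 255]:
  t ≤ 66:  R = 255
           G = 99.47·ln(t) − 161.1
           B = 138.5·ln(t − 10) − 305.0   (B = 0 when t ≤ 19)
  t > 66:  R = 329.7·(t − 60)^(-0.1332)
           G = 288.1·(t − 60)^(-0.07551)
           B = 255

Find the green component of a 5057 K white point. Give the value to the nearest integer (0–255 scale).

229

t = 5057/100 = 50.57; the t ≤ 66 branch applies.
G = 99.47·ln 50.57 − 161.1 = 99.47·3.9234 − 161.1 = 229.156.
Rounded: 229.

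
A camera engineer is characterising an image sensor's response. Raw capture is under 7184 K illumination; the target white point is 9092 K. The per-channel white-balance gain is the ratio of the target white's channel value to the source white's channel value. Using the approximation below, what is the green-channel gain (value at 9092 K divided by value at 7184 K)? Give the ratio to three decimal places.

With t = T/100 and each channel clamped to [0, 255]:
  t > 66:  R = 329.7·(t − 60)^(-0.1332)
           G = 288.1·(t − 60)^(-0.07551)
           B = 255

At 7184 K (t = 71.84):
  G = 288.1·(71.84 − 60)^(-0.07551) = 288.1·11.84^(-0.07551) = 288.1·0.82976 = 239.053.
At 9092 K (t = 90.92):
  G = 288.1·(90.92 − 60)^(-0.07551) = 288.1·30.92^(-0.07551) = 288.1·0.77174 = 222.339.
Gain = 222.339 / 239.053 = 0.9301 → 0.930.

0.930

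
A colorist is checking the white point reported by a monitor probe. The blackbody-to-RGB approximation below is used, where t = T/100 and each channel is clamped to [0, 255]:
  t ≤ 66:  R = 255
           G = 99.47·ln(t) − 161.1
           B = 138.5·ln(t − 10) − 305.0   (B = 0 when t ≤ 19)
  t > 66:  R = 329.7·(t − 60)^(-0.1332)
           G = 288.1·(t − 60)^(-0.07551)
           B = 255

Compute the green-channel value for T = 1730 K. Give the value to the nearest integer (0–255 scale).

t = 1730/100 = 17.3; the t ≤ 66 branch applies.
G = 99.47·ln 17.3 − 161.1 = 99.47·2.8507 − 161.1 = 122.460.
Rounded: 122.

122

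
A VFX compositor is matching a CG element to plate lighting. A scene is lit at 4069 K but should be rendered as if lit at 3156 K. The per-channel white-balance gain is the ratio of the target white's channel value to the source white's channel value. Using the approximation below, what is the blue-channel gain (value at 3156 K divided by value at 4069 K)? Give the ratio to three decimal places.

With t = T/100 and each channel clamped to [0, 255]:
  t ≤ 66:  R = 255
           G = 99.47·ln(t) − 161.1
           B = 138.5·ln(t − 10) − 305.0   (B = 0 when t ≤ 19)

At 4069 K (t = 40.69):
  B = 138.5·ln(40.69 − 10) − 305.0 = 138.5·ln 30.69 − 305.0 = 138.5·3.4239 − 305.0 = 169.215.
At 3156 K (t = 31.56):
  B = 138.5·ln(31.56 − 10) − 305.0 = 138.5·ln 21.56 − 305.0 = 138.5·3.0708 − 305.0 = 120.311.
Gain = 120.311 / 169.215 = 0.7110 → 0.711.

0.711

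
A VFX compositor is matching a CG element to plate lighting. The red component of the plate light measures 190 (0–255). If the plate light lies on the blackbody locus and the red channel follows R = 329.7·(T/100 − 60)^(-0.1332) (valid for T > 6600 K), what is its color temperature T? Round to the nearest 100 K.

(t − 60)^(-0.1332) = 190/329.7 = 0.57628.
t − 60 = 0.57628^(1/-0.1332) = 0.57628^(-7.508) = 62.667, so t = 122.667.
T = 100·t = 12267 K → 12300 K to the nearest 100 K.

12300 K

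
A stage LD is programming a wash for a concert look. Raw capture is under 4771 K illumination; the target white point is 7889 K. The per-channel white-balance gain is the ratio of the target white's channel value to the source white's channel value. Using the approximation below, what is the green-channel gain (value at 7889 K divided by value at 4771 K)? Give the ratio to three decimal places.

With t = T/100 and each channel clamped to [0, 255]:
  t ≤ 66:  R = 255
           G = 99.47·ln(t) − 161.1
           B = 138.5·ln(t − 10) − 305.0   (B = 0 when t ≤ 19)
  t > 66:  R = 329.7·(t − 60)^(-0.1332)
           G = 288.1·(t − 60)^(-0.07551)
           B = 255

At 4771 K (t = 47.71):
  G = 99.47·ln 47.71 − 161.1 = 99.47·3.8651 − 161.1 = 223.366.
At 7889 K (t = 78.89):
  G = 288.1·(78.89 − 60)^(-0.07551) = 288.1·18.89^(-0.07551) = 288.1·0.80100 = 230.768.
Gain = 230.768 / 223.366 = 1.0331 → 1.033.

1.033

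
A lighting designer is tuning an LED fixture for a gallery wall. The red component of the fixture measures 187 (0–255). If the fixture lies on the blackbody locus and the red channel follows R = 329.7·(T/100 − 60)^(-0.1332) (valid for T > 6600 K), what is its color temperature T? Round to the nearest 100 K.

(t − 60)^(-0.1332) = 187/329.7 = 0.56718.
t − 60 = 0.56718^(1/-0.1332) = 0.56718^(-7.508) = 70.620, so t = 130.620.
T = 100·t = 13062 K → 13100 K to the nearest 100 K.

13100 K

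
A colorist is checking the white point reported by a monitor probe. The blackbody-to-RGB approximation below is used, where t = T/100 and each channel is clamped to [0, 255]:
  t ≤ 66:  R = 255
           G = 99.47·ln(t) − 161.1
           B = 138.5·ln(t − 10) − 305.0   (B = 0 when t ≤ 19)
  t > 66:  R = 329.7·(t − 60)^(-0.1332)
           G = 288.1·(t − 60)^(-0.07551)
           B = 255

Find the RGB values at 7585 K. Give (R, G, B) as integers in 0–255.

(228, 234, 255)

t = 7585/100 = 75.85; the t > 66 branch applies.
R = 329.7·(75.85 − 60)^(-0.1332) = 329.7·15.85^(-0.1332) = 329.7·0.69208 = 228.179.
G = 288.1·(75.85 − 60)^(-0.07551) = 288.1·15.85^(-0.07551) = 288.1·0.81168 = 233.846.
B = 255 by definition for t > 66.
Rounded: (228, 234, 255).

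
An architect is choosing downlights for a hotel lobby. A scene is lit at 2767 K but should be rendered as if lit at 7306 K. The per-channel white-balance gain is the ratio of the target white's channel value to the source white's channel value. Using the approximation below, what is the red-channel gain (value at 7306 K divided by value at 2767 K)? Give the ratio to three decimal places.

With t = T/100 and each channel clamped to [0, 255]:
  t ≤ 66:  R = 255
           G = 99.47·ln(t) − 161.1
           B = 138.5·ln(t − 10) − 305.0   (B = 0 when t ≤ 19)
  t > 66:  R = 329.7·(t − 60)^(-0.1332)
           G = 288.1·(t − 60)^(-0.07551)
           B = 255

At 2767 K (t = 27.67):
  R = 255 by definition for t ≤ 66.
At 7306 K (t = 73.06):
  R = 329.7·(73.06 − 60)^(-0.1332) = 329.7·13.06^(-0.1332) = 329.7·0.71016 = 234.140.
Gain = 234.140 / 255.000 = 0.9182 → 0.918.

0.918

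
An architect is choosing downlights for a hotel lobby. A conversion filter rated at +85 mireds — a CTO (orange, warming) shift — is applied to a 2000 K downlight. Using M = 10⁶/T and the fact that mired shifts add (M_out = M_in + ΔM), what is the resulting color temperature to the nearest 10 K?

M_in = 10⁶/2000 = 500.00 mireds.
M_out = 500.00 + (+85) = 585.00 mireds.
T_out = 10⁶/585.00 = 1709.4 K → 1710 K.

1710 K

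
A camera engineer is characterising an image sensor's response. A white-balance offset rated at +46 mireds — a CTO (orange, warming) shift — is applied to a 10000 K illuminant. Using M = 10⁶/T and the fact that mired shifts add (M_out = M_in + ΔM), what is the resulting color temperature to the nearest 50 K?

M_in = 10⁶/10000 = 100.00 mireds.
M_out = 100.00 + (+46) = 146.00 mireds.
T_out = 10⁶/146.00 = 6849.3 K → 6850 K.

6850 K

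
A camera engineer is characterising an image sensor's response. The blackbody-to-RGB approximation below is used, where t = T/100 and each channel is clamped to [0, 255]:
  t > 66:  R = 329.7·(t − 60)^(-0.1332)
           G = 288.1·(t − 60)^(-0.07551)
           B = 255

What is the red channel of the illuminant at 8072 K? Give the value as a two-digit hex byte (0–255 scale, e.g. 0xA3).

t = 8072/100 = 80.72; the t > 66 branch applies.
R = 329.7·(80.72 − 60)^(-0.1332) = 329.7·20.72^(-0.1332) = 329.7·0.66782 = 220.179.
Rounded: 220; in hex, 0xDC.

0xDC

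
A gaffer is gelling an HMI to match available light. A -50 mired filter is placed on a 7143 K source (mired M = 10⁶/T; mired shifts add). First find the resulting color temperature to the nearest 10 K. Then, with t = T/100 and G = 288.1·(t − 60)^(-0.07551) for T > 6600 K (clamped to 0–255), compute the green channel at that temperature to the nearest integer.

M_in = 10⁶/7143 = 140.00; M_out = 140.00 + (-50) = 90.00.
T_out = 10⁶/90.00 = 11111.5 K → 11110 K; t = 111.1.
G = 288.1·(111.1 − 60)^(-0.07551) = 288.1·51.1^(-0.07551) = 288.1·0.74301 = 214.062.
Rounded: 214.

214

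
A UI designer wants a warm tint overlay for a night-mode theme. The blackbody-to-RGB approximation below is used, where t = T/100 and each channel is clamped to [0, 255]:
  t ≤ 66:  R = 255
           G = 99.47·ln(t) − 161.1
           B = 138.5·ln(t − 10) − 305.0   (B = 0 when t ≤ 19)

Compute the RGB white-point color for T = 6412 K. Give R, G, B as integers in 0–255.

t = 6412/100 = 64.12; the t ≤ 66 branch applies.
R = 255 by definition for t ≤ 66.
G = 99.47·ln 64.12 − 161.1 = 99.47·4.1608 − 161.1 = 252.770.
B = 138.5·ln(64.12 − 10) − 305.0 = 138.5·ln 54.12 − 305.0 = 138.5·3.9912 − 305.0 = 247.782.
Rounded: (255, 253, 248).

R=255, G=253, B=248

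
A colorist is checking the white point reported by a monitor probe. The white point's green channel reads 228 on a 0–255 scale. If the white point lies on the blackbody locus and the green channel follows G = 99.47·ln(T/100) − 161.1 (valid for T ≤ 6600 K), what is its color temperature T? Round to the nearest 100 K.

ln t = (228 + 161.1) / 99.47 = 3.9117.
t = e^3.9117 = 49.985.
T = 100·t = 4999 K → 5000 K to the nearest 100 K.

5000 K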